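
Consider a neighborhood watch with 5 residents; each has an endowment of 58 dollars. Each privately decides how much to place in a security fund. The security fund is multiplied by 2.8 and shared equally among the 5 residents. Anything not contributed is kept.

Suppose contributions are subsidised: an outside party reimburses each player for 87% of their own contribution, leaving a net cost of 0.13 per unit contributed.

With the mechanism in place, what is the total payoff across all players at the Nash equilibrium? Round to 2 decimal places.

The effective private return per unit is now (2.8/5) / 0.13 = 4.3077 > 1, so every player's dominant strategy flips to full contribution.
At the Nash equilibrium everyone contributes 58. Group total payoff = 5 × (58 × 0.87 + 2.8 × 58) = 1064.30.

1064.30 dollars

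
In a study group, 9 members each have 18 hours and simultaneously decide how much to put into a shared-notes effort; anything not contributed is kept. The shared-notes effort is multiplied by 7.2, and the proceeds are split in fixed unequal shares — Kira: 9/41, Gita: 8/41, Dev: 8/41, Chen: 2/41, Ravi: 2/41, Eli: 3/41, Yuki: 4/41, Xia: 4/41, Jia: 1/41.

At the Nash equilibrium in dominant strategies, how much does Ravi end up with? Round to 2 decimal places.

36.97 hours

Player j's private return per contributed unit is 7.2 × (j's share). Contributing is weakly dominant for j when that share is at least 1/7.2 = 0.1389, and contributing 0 is dominant otherwise.
Kira, Gita and Dev clear that bar, contributing 18 each; the remaining 6 contribute 0. Total contributed: 54.
Ravi keeps 18 and receives 7.2 × 54 × 2/41 = 18.97 from the shared-notes effort, for a payoff of 36.97.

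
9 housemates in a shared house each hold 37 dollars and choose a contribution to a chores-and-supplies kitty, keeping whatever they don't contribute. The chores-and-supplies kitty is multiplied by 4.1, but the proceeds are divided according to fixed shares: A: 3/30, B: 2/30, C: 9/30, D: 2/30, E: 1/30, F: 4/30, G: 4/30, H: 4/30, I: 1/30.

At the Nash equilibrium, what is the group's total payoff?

Player j's private return per contributed unit is 4.1 × (j's share). Contributing is weakly dominant for j when that share is at least 1/4.1 = 0.2439, and contributing 0 is dominant otherwise.
The only share above 0.2439 is C's 9/30, contributing 37; the remaining 8 contribute 0. Total contributed: 37.
The chores-and-supplies kitty pays out 4.1 × 37 = 151.70 in total (split across the unequal shares, but the aggregate is all that matters for the group sum).
The 8 free-riders keep 37 each, adding 296. Group total = 296 + 151.70 = 447.70.

447.70 dollars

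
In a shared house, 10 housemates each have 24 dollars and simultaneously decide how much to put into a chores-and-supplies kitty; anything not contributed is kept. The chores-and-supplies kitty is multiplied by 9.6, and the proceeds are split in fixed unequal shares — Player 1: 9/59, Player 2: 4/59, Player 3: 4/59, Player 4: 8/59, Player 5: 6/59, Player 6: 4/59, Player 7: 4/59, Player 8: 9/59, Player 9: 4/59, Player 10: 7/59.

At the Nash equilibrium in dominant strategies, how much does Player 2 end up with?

86.48 dollars

Player j's private return per contributed unit is 9.6 × (j's share). Contributing is weakly dominant for j when that share is at least 1/9.6 = 0.1042, and contributing 0 is dominant otherwise.
Player 1, Player 4, Player 8 and Player 10 are above the threshold, contributing 24 each; the remaining 6 contribute 0. Total contributed: 96.
Player 2 keeps 24 and receives 9.6 × 96 × 4/59 = 62.48 from the chores-and-supplies kitty, for a payoff of 86.48.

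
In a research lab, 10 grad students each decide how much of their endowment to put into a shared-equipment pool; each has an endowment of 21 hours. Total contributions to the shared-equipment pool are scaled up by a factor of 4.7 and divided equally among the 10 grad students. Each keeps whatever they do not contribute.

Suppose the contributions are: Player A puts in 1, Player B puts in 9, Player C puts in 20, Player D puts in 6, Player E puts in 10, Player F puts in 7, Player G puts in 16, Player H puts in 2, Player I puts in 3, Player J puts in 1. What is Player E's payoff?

46.25 hours

Total contributed: 1 + 9 + 20 + 6 + 10 + 7 + 16 + 2 + 3 + 1 = 75.
Each receives 4.7 × 75 / 10 = 35.25 from the shared-equipment pool.
Player E keeps 21 − 10 = 11, so Player E's payoff is 11 + 35.25 = 46.25.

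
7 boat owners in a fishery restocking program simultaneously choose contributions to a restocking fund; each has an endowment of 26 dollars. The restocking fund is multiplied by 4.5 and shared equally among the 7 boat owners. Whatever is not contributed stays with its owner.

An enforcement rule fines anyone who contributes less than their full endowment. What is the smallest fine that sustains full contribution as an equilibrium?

9.29 dollars

Given the others contribute fully, the best deviation is to contribute 0 (any partial contribution still incurs the fine and gives up units whose private return 0.6429 is below 1).
Deviating from 26 to 0 saves 26 dollars but forfeits the deviator's share of the drop in the restocking fund: 4.5/7 × 26 = 16.71.
So the deviation gain is 26 − 16.71 = 9.29, and the fine must be at least 9.29 dollars to wipe it out.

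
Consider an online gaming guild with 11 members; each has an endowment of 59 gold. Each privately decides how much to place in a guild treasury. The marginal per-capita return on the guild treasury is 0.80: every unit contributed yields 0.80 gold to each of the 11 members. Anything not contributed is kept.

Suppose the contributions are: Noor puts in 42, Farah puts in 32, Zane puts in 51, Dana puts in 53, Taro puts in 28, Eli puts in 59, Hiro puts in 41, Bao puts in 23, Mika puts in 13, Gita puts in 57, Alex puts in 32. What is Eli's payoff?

Total contributed: 42 + 32 + 51 + 53 + 28 + 59 + 41 + 23 + 13 + 57 + 32 = 431.
Each receives 0.80 × 431 = 344.80 from the guild treasury.
Eli keeps 59 − 59 = 0, so Eli's payoff is 0 + 344.80 = 344.80.

344.80 gold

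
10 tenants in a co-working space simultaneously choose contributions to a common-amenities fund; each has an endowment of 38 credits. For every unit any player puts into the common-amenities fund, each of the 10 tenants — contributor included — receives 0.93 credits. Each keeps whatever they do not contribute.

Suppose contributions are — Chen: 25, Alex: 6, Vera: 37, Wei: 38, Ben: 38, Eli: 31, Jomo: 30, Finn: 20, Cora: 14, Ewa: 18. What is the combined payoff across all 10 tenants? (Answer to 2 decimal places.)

2513.10 credits

Total contributed: 25 + 6 + 37 + 38 + 38 + 31 + 30 + 20 + 14 + 18 = 257; total kept: 10 × 38 − 257 = 123.
The common-amenities fund pays out 0.93 × 10 × 257 = 2390.10 in aggregate.
Group total = 123 + 2390.10 = 2513.10.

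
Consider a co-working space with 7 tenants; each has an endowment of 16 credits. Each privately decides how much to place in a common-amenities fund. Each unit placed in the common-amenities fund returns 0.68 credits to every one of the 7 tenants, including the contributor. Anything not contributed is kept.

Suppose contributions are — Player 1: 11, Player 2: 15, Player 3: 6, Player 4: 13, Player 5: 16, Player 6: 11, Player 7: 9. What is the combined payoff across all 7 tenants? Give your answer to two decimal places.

Total contributed: 11 + 15 + 6 + 13 + 16 + 11 + 9 = 81; total kept: 7 × 16 − 81 = 31.
The common-amenities fund pays out 0.68 × 7 × 81 = 385.56 in aggregate.
Group total = 31 + 385.56 = 416.56.

416.56 credits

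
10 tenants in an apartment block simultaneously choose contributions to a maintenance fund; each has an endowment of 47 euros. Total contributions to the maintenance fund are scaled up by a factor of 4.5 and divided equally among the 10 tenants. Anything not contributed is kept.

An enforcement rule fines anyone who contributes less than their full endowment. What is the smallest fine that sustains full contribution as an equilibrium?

Given the others contribute fully, the best deviation is to contribute 0 (any partial contribution still incurs the fine and gives up units whose private return 0.4500 is below 1).
Deviating from 47 to 0 saves 47 euros but forfeits the deviator's share of the drop in the maintenance fund: 4.5/10 × 47 = 21.15.
So the deviation gain is 47 − 21.15 = 25.85, and the fine must be at least 25.85 euros to wipe it out.

25.85 euros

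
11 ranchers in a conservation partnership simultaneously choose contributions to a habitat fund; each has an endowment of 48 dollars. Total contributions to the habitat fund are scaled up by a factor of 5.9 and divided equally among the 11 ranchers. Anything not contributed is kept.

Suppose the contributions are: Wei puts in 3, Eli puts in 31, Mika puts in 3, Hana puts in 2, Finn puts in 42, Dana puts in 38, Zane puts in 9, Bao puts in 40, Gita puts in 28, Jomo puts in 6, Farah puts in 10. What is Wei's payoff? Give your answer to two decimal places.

158.71 dollars

Total contributed: 3 + 31 + 3 + 2 + 42 + 38 + 9 + 40 + 28 + 6 + 10 = 212.
Each receives 5.9 × 212 / 11 = 113.71 from the habitat fund.
Wei keeps 48 − 3 = 45, so Wei's payoff is 45 + 113.71 = 158.71.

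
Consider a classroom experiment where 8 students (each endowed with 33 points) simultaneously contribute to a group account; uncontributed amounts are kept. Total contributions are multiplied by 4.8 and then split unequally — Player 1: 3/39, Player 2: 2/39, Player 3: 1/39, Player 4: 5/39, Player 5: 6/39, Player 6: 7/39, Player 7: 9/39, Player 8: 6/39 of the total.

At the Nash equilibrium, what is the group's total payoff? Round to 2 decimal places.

A player with share s gets back 4.8·s per unit contributed, so full contribution is dominant for anyone with s > 1/4.8 = 0.2083 and zero contribution is dominant for anyone below.
Player 7 alone (share 9/39) is above the threshold, contributing 33; the remaining 7 contribute 0. Total contributed: 33.
The group account pays out 4.8 × 33 = 158.40 in total (split across the unequal shares, but the aggregate is all that matters for the group sum).
The 7 free-riders keep 33 each, adding 231. Group total = 231 + 158.40 = 389.40.

389.40 points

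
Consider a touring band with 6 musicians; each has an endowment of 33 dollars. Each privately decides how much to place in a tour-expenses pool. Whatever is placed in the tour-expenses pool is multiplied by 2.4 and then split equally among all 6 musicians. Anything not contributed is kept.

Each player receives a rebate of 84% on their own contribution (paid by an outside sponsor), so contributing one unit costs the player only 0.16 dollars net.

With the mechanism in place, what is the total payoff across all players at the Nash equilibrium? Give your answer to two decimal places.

641.52 dollars

Under the mechanism each unit contributed yields (2.4/6) / 0.16 = 2.5000 back to its contributor per unit of net cost, which exceeds 1, making full contribution the dominant choice for everyone.
So the Nash equilibrium is full contribution by all 6; the group earns 6 × (33 × 0.84 + 2.4 × 33) = 641.52.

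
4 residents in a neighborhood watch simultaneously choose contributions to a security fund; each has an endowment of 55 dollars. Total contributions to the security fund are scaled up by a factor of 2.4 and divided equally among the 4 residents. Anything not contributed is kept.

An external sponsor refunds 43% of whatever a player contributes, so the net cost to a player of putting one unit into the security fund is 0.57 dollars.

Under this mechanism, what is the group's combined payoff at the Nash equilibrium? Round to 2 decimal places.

Under the mechanism each unit contributed yields (2.4/4) / 0.57 = 1.0526 back to its contributor per unit of net cost, which exceeds 1, making full contribution the dominant choice for everyone.
At the Nash equilibrium everyone contributes 55. Group total payoff = 4 × (55 × 0.43 + 2.4 × 55) = 622.60.

622.60 dollars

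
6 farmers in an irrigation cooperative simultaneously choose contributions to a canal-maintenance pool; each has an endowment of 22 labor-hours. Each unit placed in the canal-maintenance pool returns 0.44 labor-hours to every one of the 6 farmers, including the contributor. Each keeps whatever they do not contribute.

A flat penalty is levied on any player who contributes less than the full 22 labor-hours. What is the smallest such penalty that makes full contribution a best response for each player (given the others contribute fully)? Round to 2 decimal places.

12.32 labor-hours

Given the others contribute fully, the best deviation is to contribute 0 (any partial contribution still incurs the fine and gives up units whose private return 0.44 is below 1).
Deviating from 22 to 0 saves 22 labor-hours but forfeits the deviator's share of the drop in the canal-maintenance pool: 0.44 × 22 = 9.68.
So the deviation gain is 22 − 9.68 = 12.32, and the fine must be at least 12.32 labor-hours to wipe it out.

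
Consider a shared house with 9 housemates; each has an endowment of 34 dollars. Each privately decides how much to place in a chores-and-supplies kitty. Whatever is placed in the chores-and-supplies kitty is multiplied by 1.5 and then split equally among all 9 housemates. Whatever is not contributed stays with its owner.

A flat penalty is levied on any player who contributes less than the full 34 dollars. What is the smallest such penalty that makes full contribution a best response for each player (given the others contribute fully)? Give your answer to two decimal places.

Given the others contribute fully, the best deviation is to contribute 0 (any partial contribution still incurs the fine and gives up units whose private return 0.1667 is below 1).
Deviating from 34 to 0 saves 34 dollars but forfeits the deviator's share of the drop in the chores-and-supplies kitty: 1.5/9 × 34 = 5.67.
So the deviation gain is 34 − 5.67 = 28.33, and the fine must be at least 28.33 dollars to wipe it out.

28.33 dollars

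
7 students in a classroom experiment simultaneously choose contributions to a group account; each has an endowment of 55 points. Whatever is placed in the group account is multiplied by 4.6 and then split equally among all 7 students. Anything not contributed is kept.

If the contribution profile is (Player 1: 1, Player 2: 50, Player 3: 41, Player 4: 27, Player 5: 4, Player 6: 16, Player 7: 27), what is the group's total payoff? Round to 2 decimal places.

Total contributed: 1 + 50 + 41 + 27 + 4 + 16 + 27 = 166; total kept: 7 × 55 − 166 = 219.
The group account pays out 4.6 × 166 = 763.60 in aggregate.
Group total = 219 + 763.60 = 982.60.

982.60 points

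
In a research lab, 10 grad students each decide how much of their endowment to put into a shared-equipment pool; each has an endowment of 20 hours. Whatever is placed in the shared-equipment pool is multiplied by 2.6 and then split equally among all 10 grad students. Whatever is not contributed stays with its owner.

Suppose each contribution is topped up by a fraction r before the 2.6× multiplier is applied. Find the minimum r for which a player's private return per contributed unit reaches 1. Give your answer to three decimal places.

2.846

With matching at rate r, one contributed unit becomes (1 + r) in the shared-equipment pool and returns 2.6 × (1 + r) / 10 to the contributor.
Setting this equal to 1: 1 + r = 10/2.6 = 3.8462.
So the minimum matching rate is r = 3.8462 − 1 = 2.846.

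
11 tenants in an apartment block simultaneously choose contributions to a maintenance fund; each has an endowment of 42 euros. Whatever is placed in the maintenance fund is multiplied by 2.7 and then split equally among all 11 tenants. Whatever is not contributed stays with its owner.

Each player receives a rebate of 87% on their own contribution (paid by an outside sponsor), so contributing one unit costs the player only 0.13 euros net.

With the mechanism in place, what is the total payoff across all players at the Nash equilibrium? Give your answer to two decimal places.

Under the mechanism each unit contributed yields (2.7/11) / 0.13 = 1.8881 back to its contributor per unit of net cost, which exceeds 1, making full contribution the dominant choice for everyone.
At the Nash equilibrium everyone contributes 42. Group total payoff = 11 × (42 × 0.87 + 2.7 × 42) = 1649.34.

1649.34 euros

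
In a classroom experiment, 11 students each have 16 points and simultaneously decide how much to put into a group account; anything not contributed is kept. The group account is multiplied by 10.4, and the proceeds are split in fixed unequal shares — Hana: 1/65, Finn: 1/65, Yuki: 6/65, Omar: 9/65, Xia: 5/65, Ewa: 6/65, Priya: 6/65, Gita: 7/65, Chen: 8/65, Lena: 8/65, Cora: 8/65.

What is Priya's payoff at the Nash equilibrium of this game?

A player with share s gets back 10.4·s per unit contributed, so full contribution is dominant for anyone with s > 1/10.4 = 0.0962 and zero contribution is dominant for anyone below.
Omar, Gita, Chen, Lena and Cora are above the threshold, contributing 16 each; the remaining 6 contribute 0. Total contributed: 80.
Priya keeps 16 and receives 10.4 × 80 × 6/65 = 76.80 from the group account, for a payoff of 92.80.

92.80 points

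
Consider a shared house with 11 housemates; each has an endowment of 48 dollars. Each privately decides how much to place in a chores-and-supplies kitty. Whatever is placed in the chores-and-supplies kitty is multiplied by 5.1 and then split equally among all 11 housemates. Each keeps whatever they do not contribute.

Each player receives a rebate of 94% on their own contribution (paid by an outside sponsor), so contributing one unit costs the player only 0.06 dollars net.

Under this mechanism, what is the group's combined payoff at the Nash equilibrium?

3189.12 dollars

The effective private return per unit is now (5.1/11) / 0.06 = 7.7273 > 1, so every player's dominant strategy flips to full contribution.
So the Nash equilibrium is full contribution by all 11; the group earns 11 × (48 × 0.94 + 5.1 × 48) = 3189.12.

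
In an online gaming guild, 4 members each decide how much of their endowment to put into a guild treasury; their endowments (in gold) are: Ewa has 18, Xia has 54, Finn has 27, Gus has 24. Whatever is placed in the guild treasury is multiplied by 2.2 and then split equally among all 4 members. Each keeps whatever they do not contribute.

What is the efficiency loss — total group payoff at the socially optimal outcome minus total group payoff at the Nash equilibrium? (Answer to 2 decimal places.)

147.60 gold

The private return per contributed unit is 2.2/4 = 0.5500 < 1 for every player regardless of endowment, so the Nash equilibrium is zero contribution and the group total is Σ E_j = 18 + 54 + 27 + 24 = 123.
Each contributed unit returns 2.200 to the group, so the social optimum is full contribution by everyone: group total = 2.200 × 123 = 270.60.
Efficiency loss = (2.200 − 1) × 123 = 147.60.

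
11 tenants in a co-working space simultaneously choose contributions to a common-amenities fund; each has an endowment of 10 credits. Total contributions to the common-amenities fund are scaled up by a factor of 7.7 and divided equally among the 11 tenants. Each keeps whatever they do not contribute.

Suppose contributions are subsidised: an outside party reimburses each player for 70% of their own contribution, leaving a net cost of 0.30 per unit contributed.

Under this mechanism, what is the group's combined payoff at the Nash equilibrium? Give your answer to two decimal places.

The effective private return per unit is now (7.7/11) / 0.30 = 2.3333 > 1, so every player's dominant strategy flips to full contribution.
At the Nash equilibrium everyone contributes 10. Group total payoff = 11 × (10 × 0.70 + 7.7 × 10) = 924.00.

924.00 credits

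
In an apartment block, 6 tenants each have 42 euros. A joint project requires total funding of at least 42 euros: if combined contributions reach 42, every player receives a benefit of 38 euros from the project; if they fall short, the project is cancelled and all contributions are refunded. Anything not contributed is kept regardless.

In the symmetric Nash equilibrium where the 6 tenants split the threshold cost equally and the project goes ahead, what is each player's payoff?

Equal share of the threshold: 42/6 = 7.
At this profile no one gains by cutting their contribution: any cut drops the total below 42, the project is cancelled, contributions are refunded, and the deviator ends with 42, which is less than 42 − 7 + 38 = 73. Contributing more than 7 just wastes the excess. So contributing exactly 7 is a best response.
Each player's payoff: 42 − 7 + 38 = 73.

73 euros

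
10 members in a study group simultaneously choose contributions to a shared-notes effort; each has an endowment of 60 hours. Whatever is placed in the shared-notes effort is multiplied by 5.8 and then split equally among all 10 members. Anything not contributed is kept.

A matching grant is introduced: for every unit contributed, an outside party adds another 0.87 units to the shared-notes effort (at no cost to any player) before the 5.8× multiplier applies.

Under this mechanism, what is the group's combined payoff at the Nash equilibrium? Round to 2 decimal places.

6507.60 hours

The effective private return per unit is now 5.8 × 1.87 / 10 = 1.0846 > 1, so every player's dominant strategy flips to full contribution.
At the Nash equilibrium everyone contributes 60. Group total payoff = 5.8 × 1.87 × 600 = 6507.60.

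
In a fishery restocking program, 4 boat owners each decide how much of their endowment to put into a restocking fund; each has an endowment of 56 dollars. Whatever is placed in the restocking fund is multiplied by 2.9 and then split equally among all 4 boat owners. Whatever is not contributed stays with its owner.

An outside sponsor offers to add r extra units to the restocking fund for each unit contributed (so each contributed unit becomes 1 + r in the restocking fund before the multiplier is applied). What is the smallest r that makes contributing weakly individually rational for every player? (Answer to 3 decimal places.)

With matching at rate r, one contributed unit becomes (1 + r) in the restocking fund and returns 2.9 × (1 + r) / 4 to the contributor.
Setting this equal to 1: 1 + r = 4/2.9 = 1.3793.
So the minimum matching rate is r = 1.3793 − 1 = 0.379.

0.379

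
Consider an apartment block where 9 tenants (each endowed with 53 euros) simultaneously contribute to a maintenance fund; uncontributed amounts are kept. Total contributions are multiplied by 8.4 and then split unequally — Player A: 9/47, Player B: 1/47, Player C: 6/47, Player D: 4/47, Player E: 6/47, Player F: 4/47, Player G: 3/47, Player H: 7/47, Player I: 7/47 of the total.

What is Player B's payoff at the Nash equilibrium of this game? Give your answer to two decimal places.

100.36 euros

A player with share s gets back 8.4·s per unit contributed, so full contribution is dominant for anyone with s > 1/8.4 = 0.1190 and zero contribution is dominant for anyone below.
Player A, Player C, Player E, Player H and Player I clear that bar, contributing 53 each; the remaining 4 contribute 0. Total contributed: 265.
Player B keeps 53 and receives 8.4 × 265 × 1/47 = 47.36 from the maintenance fund, for a payoff of 100.36.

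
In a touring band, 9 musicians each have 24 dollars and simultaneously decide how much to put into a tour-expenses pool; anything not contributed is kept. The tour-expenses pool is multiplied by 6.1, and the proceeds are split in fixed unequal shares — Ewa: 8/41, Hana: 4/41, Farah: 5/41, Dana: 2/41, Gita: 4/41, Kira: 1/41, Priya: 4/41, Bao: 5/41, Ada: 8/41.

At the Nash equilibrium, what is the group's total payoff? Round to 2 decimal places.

460.80 dollars

A player with share s gets back 6.1·s per unit contributed, so full contribution is dominant for anyone with s > 1/6.1 = 0.1639 and zero contribution is dominant for anyone below.
The shares above 0.1639 belong to Ewa and Ada, contributing 24 each; the remaining 7 contribute 0. Total contributed: 48.
The tour-expenses pool pays out 6.1 × 48 = 292.80 in total (split across the unequal shares, but the aggregate is all that matters for the group sum).
The 7 free-riders keep 24 each, adding 168. Group total = 168 + 292.80 = 460.80.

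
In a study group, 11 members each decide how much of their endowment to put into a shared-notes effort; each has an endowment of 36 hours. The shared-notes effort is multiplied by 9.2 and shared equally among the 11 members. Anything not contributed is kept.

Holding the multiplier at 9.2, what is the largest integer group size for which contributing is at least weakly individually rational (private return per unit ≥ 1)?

9

Private return per unit is 9.2/(group size), which is ≥ 1 whenever the group size is ≤ 9.2.
The largest such integer is 9.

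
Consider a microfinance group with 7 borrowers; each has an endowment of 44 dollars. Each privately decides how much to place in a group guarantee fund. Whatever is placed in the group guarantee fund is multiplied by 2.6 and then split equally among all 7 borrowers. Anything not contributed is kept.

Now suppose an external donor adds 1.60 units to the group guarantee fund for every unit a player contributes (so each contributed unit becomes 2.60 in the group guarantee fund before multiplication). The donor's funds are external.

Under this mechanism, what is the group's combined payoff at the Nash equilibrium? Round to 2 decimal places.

Even with the mechanism, each unit contributed returns only 2.6 × 2.60 / 7 = 0.9657 per unit of net cost, so contributing nothing is still dominant.
Everyone keeps their endowment and the group total is 7 × 44 = 308.

308.00 dollars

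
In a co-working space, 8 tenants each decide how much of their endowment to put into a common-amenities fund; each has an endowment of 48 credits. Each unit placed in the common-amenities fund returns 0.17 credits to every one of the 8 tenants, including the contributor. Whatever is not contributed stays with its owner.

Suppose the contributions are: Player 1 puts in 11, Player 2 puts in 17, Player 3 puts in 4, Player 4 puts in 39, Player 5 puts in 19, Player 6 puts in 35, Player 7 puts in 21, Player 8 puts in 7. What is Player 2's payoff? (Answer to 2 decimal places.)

57.01 credits

Total contributed: 11 + 17 + 4 + 39 + 19 + 35 + 21 + 7 = 153.
Each receives 0.17 × 153 = 26.01 from the common-amenities fund.
Player 2 keeps 48 − 17 = 31, so Player 2's payoff is 31 + 26.01 = 57.01.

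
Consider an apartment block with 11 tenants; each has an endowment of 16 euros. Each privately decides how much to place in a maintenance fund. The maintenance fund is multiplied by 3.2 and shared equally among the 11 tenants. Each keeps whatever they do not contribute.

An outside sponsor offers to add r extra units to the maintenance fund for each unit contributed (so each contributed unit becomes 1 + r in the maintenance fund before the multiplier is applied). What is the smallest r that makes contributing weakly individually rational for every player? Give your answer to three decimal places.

2.438

With matching at rate r, one contributed unit becomes (1 + r) in the maintenance fund and returns 3.2 × (1 + r) / 11 to the contributor.
Setting this equal to 1: 1 + r = 11/3.2 = 3.4375.
So the minimum matching rate is r = 3.4375 − 1 = 2.438.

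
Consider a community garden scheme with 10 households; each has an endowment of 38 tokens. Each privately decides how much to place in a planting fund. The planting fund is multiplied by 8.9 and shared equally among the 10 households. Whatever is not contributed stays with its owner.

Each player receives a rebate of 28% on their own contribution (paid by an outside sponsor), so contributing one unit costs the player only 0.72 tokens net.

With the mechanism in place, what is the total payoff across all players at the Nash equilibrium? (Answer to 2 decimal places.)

The effective private return per unit is now (8.9/10) / 0.72 = 1.2361 > 1, so every player's dominant strategy flips to full contribution.
At the Nash equilibrium everyone contributes 38. Group total payoff = 10 × (38 × 0.28 + 8.9 × 38) = 3488.40.

3488.40 tokens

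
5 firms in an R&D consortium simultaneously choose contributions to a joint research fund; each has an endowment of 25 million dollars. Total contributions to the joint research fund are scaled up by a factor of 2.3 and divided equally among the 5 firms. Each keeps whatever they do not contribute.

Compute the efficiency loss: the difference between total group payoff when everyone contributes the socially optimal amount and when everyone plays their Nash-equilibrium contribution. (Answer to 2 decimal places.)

162.50 million dollars

Each contributed unit returns 2.3/5 = 0.4600 to its contributor — below 1 — so contributing 0 is dominant for every player. At the Nash equilibrium everyone keeps their 25, and the group total is 5 × 25 = 125.
Each contributed unit returns 2.300 to the group as a whole (0.4600 to each of 5 players), which exceeds 1, so the social optimum is full contribution: group total = 2.300 × 125 = 287.50.
Efficiency loss = 287.50 − 125 = 162.50.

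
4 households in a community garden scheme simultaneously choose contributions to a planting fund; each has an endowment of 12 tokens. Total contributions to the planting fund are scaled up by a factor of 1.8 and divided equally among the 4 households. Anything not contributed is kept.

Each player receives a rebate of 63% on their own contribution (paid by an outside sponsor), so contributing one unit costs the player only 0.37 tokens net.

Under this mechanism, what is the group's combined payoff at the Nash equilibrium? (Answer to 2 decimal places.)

116.64 tokens

The effective private return per unit is now (1.8/4) / 0.37 = 1.2162 > 1, so every player's dominant strategy flips to full contribution.
So the Nash equilibrium is full contribution by all 4; the group earns 4 × (12 × 0.63 + 1.8 × 12) = 116.64.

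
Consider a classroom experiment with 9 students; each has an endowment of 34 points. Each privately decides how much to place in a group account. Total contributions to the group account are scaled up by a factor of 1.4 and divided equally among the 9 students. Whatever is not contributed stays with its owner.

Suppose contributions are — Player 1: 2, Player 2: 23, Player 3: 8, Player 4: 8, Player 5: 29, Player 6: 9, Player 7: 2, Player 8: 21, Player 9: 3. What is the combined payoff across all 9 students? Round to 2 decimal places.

348.00 points

Total contributed: 2 + 23 + 8 + 8 + 29 + 9 + 2 + 21 + 3 = 105; total kept: 9 × 34 − 105 = 201.
The group account pays out 1.4 × 105 = 147.00 in aggregate.
Group total = 201 + 147.00 = 348.00.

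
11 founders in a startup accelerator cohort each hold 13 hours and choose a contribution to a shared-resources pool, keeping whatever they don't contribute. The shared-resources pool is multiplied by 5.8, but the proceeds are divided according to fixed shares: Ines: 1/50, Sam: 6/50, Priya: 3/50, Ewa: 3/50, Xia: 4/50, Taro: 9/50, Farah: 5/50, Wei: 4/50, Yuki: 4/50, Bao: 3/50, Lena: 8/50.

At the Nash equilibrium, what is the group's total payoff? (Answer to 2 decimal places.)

205.40 hours

Player j's private return per contributed unit is 5.8 × (j's share). Contributing is weakly dominant for j when that share is at least 1/5.8 = 0.1724, and contributing 0 is dominant otherwise.
Taro alone (share 9/50) is above the threshold, contributing 13; the remaining 10 contribute 0. Total contributed: 13.
The shared-resources pool pays out 5.8 × 13 = 75.40 in total (split across the unequal shares, but the aggregate is all that matters for the group sum).
The 10 free-riders keep 13 each, adding 130. Group total = 130 + 75.40 = 205.40.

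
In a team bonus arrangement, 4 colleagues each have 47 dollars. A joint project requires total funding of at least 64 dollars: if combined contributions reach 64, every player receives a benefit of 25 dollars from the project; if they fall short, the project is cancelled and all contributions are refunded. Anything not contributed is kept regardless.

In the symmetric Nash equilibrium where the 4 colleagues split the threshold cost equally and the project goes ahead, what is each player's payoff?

Equal share of the threshold: 64/4 = 16.
At this profile no one gains by cutting their contribution: any cut drops the total below 64, the project is cancelled, contributions are refunded, and the deviator ends with 47, which is less than 47 − 16 + 25 = 56. Contributing more than 16 just wastes the excess. So contributing exactly 16 is a best response.
Each player's payoff: 47 − 16 + 25 = 56.

56 dollars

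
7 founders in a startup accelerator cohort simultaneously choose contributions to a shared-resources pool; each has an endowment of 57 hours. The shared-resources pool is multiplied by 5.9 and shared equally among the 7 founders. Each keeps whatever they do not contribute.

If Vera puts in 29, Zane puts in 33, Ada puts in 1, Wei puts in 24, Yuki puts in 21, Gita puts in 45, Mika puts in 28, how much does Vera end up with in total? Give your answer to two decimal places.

180.56 hours

Total contributed: 29 + 33 + 1 + 24 + 21 + 45 + 28 = 181.
Each receives 5.9 × 181 / 7 = 152.56 from the shared-resources pool.
Vera keeps 57 − 29 = 28, so Vera's payoff is 28 + 152.56 = 180.56.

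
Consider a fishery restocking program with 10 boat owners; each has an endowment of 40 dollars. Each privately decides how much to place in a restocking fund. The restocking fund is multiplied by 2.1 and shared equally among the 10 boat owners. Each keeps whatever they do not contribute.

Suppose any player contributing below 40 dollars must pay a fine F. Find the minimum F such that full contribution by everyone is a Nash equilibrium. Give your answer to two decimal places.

31.60 dollars

Given the others contribute fully, the best deviation is to contribute 0 (any partial contribution still incurs the fine and gives up units whose private return 0.2100 is below 1).
Deviating from 40 to 0 saves 40 dollars but forfeits the deviator's share of the drop in the restocking fund: 2.1/10 × 40 = 8.40.
So the deviation gain is 40 − 8.40 = 31.60, and the fine must be at least 31.60 dollars to wipe it out.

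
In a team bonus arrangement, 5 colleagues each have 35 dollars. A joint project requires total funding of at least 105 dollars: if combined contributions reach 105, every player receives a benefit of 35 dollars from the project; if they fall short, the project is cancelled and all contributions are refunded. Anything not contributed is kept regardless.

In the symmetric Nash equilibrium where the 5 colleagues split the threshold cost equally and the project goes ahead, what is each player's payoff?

49 dollars

Equal share of the threshold: 105/5 = 21.
At this profile no one gains by cutting their contribution: any cut drops the total below 105, the project is cancelled, contributions are refunded, and the deviator ends with 35, which is less than 35 − 21 + 35 = 49. Contributing more than 21 just wastes the excess. So contributing exactly 21 is a best response.
Each player's payoff: 35 − 21 + 35 = 49.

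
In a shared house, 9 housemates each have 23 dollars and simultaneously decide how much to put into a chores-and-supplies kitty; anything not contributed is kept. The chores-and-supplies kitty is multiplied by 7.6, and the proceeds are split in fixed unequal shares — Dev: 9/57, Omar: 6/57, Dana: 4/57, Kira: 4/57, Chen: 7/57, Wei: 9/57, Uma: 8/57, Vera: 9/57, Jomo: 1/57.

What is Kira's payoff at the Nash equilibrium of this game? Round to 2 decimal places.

A player with share s gets back 7.6·s per unit contributed, so full contribution is dominant for anyone with s > 1/7.6 = 0.1316 and zero contribution is dominant for anyone below.
Dev, Wei, Uma and Vera are above the threshold, contributing 23 each; the remaining 5 contribute 0. Total contributed: 92.
Kira keeps 23 and receives 7.6 × 92 × 4/57 = 49.07 from the chores-and-supplies kitty, for a payoff of 72.07.

72.07 dollars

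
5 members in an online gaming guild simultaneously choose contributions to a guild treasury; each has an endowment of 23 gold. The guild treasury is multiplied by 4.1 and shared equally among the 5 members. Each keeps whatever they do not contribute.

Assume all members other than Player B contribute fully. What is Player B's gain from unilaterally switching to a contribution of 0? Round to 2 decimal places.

Switching from a contribution of 23 to 0 lets Player B keep an extra 23 gold, but lowers the guild treasury by 23, which costs Player B their own share of that drop: 4.1/5 × 23 = 18.86.
Net gain = 23 − 18.86 = 4.14. The private return per contributed unit (0.8200) is below 1, so free-riding is indeed the best response regardless of what the others do.

4.14 gold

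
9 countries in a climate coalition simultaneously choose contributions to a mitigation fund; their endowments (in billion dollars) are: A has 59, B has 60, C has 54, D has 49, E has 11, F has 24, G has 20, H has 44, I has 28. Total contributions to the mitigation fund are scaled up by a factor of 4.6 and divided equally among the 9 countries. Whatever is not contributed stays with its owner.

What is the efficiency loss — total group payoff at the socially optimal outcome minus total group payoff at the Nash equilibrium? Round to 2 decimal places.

The private return per contributed unit is 4.6/9 = 0.5111 < 1 for every player regardless of endowment, so the Nash equilibrium is zero contribution and the group total is Σ E_j = 59 + 60 + 54 + 49 + 11 + 24 + 20 + 44 + 28 = 349.
Each contributed unit returns 4.600 to the group, so the social optimum is full contribution by everyone: group total = 4.600 × 349 = 1605.40.
Efficiency loss = (4.600 − 1) × 349 = 1256.40.

1256.40 billion dollars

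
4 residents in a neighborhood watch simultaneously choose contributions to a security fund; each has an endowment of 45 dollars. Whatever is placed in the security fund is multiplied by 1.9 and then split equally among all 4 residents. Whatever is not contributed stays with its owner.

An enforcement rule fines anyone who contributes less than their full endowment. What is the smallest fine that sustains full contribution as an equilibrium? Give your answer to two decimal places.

Given the others contribute fully, the best deviation is to contribute 0 (any partial contribution still incurs the fine and gives up units whose private return 0.4750 is below 1).
Deviating from 45 to 0 saves 45 dollars but forfeits the deviator's share of the drop in the security fund: 1.9/4 × 45 = 21.37.
So the deviation gain is 45 − 21.37 = 23.63, and the fine must be at least 23.63 dollars to wipe it out.

23.63 dollars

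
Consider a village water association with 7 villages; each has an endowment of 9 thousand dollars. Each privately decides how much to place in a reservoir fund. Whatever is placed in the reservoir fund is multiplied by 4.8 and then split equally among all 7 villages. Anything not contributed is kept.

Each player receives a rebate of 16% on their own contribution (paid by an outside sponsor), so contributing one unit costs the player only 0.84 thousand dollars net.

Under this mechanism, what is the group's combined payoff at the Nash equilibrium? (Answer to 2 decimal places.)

63.00 thousand dollars

Even with the mechanism, each unit contributed returns only (4.8/7) / 0.84 = 0.8163 per unit of net cost, so contributing nothing is still dominant.
Everyone keeps their endowment and the group total is 7 × 9 = 63.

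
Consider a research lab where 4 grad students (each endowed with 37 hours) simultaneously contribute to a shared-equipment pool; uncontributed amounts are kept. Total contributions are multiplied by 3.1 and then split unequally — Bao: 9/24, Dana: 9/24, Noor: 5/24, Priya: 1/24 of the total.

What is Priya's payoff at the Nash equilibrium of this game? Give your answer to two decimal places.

Player j's private return per contributed unit is 3.1 × (j's share). Contributing is weakly dominant for j when that share is at least 1/3.1 = 0.3226, and contributing 0 is dominant otherwise.
The shares above 0.3226 belong to Bao and Dana, contributing 37 each; the remaining 2 contribute 0. Total contributed: 74.
Priya keeps 37 and receives 3.1 × 74 × 1/24 = 9.56 from the shared-equipment pool, for a payoff of 46.56.

46.56 hours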